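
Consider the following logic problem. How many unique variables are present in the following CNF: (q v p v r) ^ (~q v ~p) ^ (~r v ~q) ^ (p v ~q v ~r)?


Identify each variable that appears in the formula.
Variables found: p, q, r
Count = 3

3


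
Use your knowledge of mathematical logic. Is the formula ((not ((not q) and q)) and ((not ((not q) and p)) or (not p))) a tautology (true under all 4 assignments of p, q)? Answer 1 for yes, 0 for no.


Check all 4 assignments:
p=0, q=0: 1
p=0, q=1: 1
p=1, q=0: 0
p=1, q=1: 1
Satisfying count = 3/4.
Tautology iff count = 4: no.

0


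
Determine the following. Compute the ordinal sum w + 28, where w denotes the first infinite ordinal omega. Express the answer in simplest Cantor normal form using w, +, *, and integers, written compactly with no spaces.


Compute w + 28.
Ordinal + is associative but NOT commutative; for finite n>0, n + w = w but w + n stays w+n.
w + 28 is already in normal form (a successor ordinal beyond w).
Result = w+28

w+28


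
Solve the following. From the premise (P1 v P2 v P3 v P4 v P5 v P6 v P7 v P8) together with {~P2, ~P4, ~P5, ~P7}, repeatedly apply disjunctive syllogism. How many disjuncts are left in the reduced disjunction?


Original disjuncts (8): P1, P2, P3, P4, P5, P6, P7, P8
Negated (eliminate): ~P2, ~P4, ~P5, ~P7
Remaining disjuncts: P1, P3, P6, P8
Count = 8 - 4 = 4

4


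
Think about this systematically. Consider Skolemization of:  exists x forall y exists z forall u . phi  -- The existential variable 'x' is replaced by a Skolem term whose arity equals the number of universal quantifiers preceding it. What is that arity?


Quantifier prefix: exists x forall y exists z forall u
'x' is existentially quantified at position 1.
No universal quantifiers precede it.
Skolem function arity = 0 (a Skolem constant)

0


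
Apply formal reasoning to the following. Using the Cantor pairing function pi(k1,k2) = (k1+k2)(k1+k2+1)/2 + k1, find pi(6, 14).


k1 + k2 = 20
(k1+k2)(k1+k2+1)/2 = 20 * 21 / 2 = 210
pi = 210 + 6 = 216

216


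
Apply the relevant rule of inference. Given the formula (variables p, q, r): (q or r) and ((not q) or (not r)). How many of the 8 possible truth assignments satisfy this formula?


Evaluate all 8 assignments for p, q, r:
p=0, q=0, r=0: 0
p=0, q=0, r=1: 1
p=0, q=1, r=0: 1
p=0, q=1, r=1: 0
p=1, q=0, r=0: 0
p=1, q=0, r=1: 1
p=1, q=1, r=0: 1
p=1, q=1, r=1: 0
Satisfying count = 4

4


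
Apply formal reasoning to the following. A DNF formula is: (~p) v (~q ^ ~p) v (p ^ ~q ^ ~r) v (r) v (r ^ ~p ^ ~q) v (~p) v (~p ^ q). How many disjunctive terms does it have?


A DNF formula is a disjunction of terms (conjunctions).
Terms are separated by v.
Counting the disjuncts: 7 terms.

7


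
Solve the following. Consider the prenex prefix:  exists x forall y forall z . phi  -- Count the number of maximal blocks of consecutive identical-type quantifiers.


Quantifier-type sequence: E A A  (A=forall, E=exists)
Group into maximal same-type runs:
  Ex1 | Ax2
Number of blocks = 2

2


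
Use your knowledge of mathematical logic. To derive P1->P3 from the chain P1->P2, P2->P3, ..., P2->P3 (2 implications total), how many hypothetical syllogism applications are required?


With 2 implications in a chain connecting 3 propositions:
P1->P2, P2->P3, ..., P2->P3
Steps needed = (number of implications) - 1 = 2 - 1 = 1

1


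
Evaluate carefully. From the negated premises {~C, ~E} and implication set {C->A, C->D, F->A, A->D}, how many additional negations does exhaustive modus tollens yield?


Initial negated facts: {~C, ~E}
Apply modus tollens to closure:
  (no implication fires)
Final negated: {~C, ~E}
New negations: {(none)}
Count = 0

0


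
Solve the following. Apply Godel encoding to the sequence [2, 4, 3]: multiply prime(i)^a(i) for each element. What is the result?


Encode each element as an exponent of the corresponding prime:
  2^2 = 4
  3^4 = 81
  5^3 = 125
Product = 4 * 81 * 125 = 40500

40500


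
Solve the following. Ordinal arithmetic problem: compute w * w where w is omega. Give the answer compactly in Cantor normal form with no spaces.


Compute w * w.
Ordinal * is associative and left-distributive over +, but NOT commutative; for finite n>1, n*w = w but w*n stays w*n.
w * w = w^2 by definition.
Result = w^2

w^2


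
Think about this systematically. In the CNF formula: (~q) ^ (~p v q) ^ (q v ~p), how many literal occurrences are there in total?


Counting literals in each clause:
Clause 1: 1 literal(s)
Clause 2: 2 literal(s)
Clause 3: 2 literal(s)
Total = 5

5


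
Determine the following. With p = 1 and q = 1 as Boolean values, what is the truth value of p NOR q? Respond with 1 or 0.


p = 1, q = 1
Operation: p NOR q
Evaluate: 1 NOR 1 = 0

0


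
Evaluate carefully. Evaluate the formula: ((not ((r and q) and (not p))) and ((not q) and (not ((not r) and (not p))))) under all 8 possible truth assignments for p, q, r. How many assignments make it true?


Check all 8 assignments:
p=0, q=0, r=0: 0
p=0, q=0, r=1: 1
p=0, q=1, r=0: 0
p=0, q=1, r=1: 0
p=1, q=0, r=0: 1
p=1, q=0, r=1: 1
p=1, q=1, r=0: 0
p=1, q=1, r=1: 0
Count of True = 3

3


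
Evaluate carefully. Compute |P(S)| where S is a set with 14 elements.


The power set of a set with n elements has 2^n elements.
|P(S)| = 2^14 = 16384

16384


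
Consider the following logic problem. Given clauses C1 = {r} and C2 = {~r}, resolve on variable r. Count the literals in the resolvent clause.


Remove r from C1 and ~r from C2.
C1 remainder: {}
C2 remainder: {}
Union (resolvent): {} (empty clause)
Resolvent has 0 literal(s).

0


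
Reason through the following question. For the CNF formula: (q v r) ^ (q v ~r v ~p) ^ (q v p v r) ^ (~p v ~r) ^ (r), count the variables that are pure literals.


Check each variable for pure literal status:
p: mixed (not pure)
q: pure positive
r: mixed (not pure)
Pure literal count = 1

1


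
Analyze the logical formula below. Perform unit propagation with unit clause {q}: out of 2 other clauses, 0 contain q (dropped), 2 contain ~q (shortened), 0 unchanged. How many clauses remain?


Satisfied (removed): 0
Shortened (remain): 2
Unchanged (remain): 0
Remaining = 2 + 0 = 2

2


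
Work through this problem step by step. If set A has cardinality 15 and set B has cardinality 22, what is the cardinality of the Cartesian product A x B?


The Cartesian product A x B contains all ordered pairs (a, b).
|A x B| = |A| * |B| = 15 * 22 = 330

330


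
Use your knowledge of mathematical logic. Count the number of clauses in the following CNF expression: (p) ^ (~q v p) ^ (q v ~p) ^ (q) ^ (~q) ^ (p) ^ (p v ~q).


A CNF formula is a conjunction of clauses.
Clauses are separated by ^.
Counting the conjuncts: 7 clauses.

7


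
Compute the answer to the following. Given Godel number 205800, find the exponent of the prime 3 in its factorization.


Factorize 205800 by dividing by 3 repeatedly.
Division steps: 3 divides 205800 exactly 1 time(s).
Exponent of 3 = 1

1


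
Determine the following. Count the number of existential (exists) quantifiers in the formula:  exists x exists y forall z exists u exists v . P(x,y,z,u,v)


Quantifier prefix: exists x exists y forall z exists u exists v
Mark each quantifier type:
  E E U E E
Universal count = 1, Existential count = 4
Asked for existential (exists) quantifiers: 4

4


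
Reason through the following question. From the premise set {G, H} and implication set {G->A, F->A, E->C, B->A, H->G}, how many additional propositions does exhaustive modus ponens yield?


Initial facts: {G, H}
Apply modus ponens to closure:
  G and G->A  =>  A
Final known: {A, G, H}
New propositions: {A}
Count = 1

1


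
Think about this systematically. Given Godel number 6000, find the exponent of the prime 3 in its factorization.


Factorize 6000 by dividing by 3 repeatedly.
Division steps: 3 divides 6000 exactly 1 time(s).
Exponent of 3 = 1

1


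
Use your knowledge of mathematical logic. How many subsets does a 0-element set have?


The power set of a set with n elements has 2^n elements.
|P(S)| = 2^0 = 1

1


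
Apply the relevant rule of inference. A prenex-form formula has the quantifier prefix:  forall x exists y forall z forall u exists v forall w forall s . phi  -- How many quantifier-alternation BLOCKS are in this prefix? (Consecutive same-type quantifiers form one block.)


Quantifier-type sequence: A E A A E A A  (A=forall, E=exists)
Group into maximal same-type runs:
  Ax1 | Ex1 | Ax2 | Ex1 | Ax2
Number of blocks = 5

5


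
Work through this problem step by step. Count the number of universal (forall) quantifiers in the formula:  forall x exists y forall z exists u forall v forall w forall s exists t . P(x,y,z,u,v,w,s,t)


Quantifier prefix: forall x exists y forall z exists u forall v forall w forall s exists t
Mark each quantifier type:
  U E U E U U U E
Universal count = 5, Existential count = 3
Asked for universal (forall) quantifiers: 5

5


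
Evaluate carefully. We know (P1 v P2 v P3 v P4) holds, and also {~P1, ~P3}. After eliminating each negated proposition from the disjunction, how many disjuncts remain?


Original disjuncts (4): P1, P2, P3, P4
Negated (eliminate): ~P1, ~P3
Remaining disjuncts: P2, P4
Count = 4 - 2 = 2

2


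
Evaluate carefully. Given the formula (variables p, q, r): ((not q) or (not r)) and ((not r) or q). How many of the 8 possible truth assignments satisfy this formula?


Evaluate all 8 assignments for p, q, r:
p=0, q=0, r=0: 1
p=0, q=0, r=1: 0
p=0, q=1, r=0: 1
p=0, q=1, r=1: 0
p=1, q=0, r=0: 1
p=1, q=0, r=1: 0
p=1, q=1, r=0: 1
p=1, q=1, r=1: 0
Satisfying count = 4

4


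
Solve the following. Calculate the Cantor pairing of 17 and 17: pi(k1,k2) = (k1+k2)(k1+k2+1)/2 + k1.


k1 + k2 = 34
(k1+k2)(k1+k2+1)/2 = 34 * 35 / 2 = 595
pi = 595 + 17 = 612

612


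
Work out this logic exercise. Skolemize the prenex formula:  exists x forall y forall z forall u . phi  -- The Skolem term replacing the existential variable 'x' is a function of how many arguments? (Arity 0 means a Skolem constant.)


Quantifier prefix: exists x forall y forall z forall u
'x' is existentially quantified at position 1.
No universal quantifiers precede it.
Skolem function arity = 0 (a Skolem constant)

0


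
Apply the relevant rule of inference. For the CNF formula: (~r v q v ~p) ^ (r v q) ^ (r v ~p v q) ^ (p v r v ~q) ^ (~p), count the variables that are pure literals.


Check each variable for pure literal status:
p: mixed (not pure)
q: mixed (not pure)
r: mixed (not pure)
Pure literal count = 0

0


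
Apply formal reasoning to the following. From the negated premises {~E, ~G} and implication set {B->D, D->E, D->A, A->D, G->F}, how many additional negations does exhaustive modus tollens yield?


Initial negated facts: {~E, ~G}
Apply modus tollens to closure:
  ~E and D->E  =>  ~D
  ~D and A->D  =>  ~A
  ~D and B->D  =>  ~B
Final negated: {~A, ~B, ~D, ~E, ~G}
New negations: {~A, ~B, ~D}
Count = 3

3


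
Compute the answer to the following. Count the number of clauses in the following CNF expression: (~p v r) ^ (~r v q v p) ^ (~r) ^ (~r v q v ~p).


A CNF formula is a conjunction of clauses.
Clauses are separated by ^.
Counting the conjuncts: 4 clauses.

4


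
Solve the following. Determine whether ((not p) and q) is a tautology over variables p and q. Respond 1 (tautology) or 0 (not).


Check all 4 assignments:
p=0, q=0: 0
p=0, q=1: 1
p=1, q=0: 0
p=1, q=1: 0
Satisfying count = 1/4.
Tautology iff count = 4: no.

0


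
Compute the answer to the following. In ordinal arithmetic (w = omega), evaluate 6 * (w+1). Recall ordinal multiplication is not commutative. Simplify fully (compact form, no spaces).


Compute 6 * (w+1).
Ordinal * is associative and left-distributive over +, but NOT commutative; for finite n>1, n*w = w but w*n stays w*n.
By left-distributivity: 6 * (w+1) = 6*w + 6*1 = w + 6 = w+6.
Result = w+6

w+6


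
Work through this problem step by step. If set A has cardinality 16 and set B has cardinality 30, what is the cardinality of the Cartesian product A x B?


The Cartesian product A x B contains all ordered pairs (a, b).
|A x B| = |A| * |B| = 16 * 30 = 480

480


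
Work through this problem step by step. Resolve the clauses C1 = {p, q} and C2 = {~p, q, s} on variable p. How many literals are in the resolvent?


Remove p from C1 and ~p from C2.
C1 remainder: {q}
C2 remainder: {q, s}
Union (resolvent): {q, s}
Resolvent has 2 literal(s).

2


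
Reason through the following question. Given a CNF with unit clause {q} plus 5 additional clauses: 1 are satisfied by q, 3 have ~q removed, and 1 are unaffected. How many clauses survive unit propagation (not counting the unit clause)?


Satisfied (removed): 1
Shortened (remain): 3
Unchanged (remain): 1
Remaining = 3 + 1 = 4

4


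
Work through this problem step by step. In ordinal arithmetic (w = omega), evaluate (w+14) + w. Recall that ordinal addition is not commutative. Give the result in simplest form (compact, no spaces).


Compute (w+14) + w.
Ordinal + is associative but NOT commutative; for finite n>0, n + w = w but w + n stays w+n.
(w+14) + w = w + (14+w) = w + w = w*2 (the finite tail 14 is absorbed by the right w).
Result = w*2

w*2


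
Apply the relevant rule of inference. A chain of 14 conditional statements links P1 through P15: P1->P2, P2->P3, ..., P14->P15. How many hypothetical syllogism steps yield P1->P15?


With 14 implications in a chain connecting 15 propositions:
P1->P2, P2->P3, ..., P14->P15
Steps needed = (number of implications) - 1 = 14 - 1 = 13

13


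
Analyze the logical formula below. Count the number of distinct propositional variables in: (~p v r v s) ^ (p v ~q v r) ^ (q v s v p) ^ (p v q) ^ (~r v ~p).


Identify each variable that appears in the formula.
Variables found: p, q, r, s
Count = 4

4


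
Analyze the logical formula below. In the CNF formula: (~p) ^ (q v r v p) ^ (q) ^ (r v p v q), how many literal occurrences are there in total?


Counting literals in each clause:
Clause 1: 1 literal(s)
Clause 2: 3 literal(s)
Clause 3: 1 literal(s)
Clause 4: 3 literal(s)
Total = 8

8


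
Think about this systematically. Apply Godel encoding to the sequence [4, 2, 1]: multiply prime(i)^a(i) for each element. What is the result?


Encode each element as an exponent of the corresponding prime:
  2^4 = 16
  3^2 = 9
  5^1 = 5
Product = 16 * 9 * 5 = 720

720


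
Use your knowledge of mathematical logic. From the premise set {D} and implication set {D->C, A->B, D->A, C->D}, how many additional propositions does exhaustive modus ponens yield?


Initial facts: {D}
Apply modus ponens to closure:
  D and D->C  =>  C
  D and D->A  =>  A
  A and A->B  =>  B
Final known: {A, B, C, D}
New propositions: {A, B, C}
Count = 3

3


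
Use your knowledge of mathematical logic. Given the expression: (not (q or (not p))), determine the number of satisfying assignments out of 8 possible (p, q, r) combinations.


Check all 8 assignments:
p=0, q=0, r=0: 0
p=0, q=0, r=1: 0
p=0, q=1, r=0: 0
p=0, q=1, r=1: 0
p=1, q=0, r=0: 1
p=1, q=0, r=1: 1
p=1, q=1, r=0: 0
p=1, q=1, r=1: 0
Count of True = 2

2


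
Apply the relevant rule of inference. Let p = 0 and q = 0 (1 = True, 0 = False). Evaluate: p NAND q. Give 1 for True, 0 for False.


p = 0, q = 0
Operation: p NAND q
Evaluate: 0 NAND 0 = 1

1


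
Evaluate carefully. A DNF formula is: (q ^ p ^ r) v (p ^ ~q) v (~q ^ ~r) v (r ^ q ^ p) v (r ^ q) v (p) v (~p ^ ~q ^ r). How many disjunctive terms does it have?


A DNF formula is a disjunction of terms (conjunctions).
Terms are separated by v.
Counting the disjuncts: 7 terms.

7


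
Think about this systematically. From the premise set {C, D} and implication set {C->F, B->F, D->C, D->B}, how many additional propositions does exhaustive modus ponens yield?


Initial facts: {C, D}
Apply modus ponens to closure:
  C and C->F  =>  F
  D and D->B  =>  B
Final known: {B, C, D, F}
New propositions: {B, F}
Count = 2

2


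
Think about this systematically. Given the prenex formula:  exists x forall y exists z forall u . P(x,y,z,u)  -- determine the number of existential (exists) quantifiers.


Quantifier prefix: exists x forall y exists z forall u
Mark each quantifier type:
  E U E U
Universal count = 2, Existential count = 2
Asked for existential (exists) quantifiers: 2

2


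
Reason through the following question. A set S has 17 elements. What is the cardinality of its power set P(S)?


The power set of a set with n elements has 2^n elements.
|P(S)| = 2^17 = 131072

131072


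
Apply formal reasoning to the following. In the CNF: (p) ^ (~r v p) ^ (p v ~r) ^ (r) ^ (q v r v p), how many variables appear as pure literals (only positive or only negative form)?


Check each variable for pure literal status:
p: pure positive
q: pure positive
r: mixed (not pure)
Pure literal count = 2

2


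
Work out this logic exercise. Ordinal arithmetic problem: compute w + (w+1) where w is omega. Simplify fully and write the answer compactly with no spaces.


Compute w + (w+1).
Ordinal + is associative but NOT commutative; for finite n>0, n + w = w but w + n stays w+n.
w + (w+1) = (w+w) + 1 = w*2+1.
Result = w*2+1

w*2+1


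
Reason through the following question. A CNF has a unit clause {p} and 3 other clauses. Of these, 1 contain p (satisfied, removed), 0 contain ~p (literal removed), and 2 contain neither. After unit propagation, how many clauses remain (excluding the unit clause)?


Satisfied (removed): 1
Shortened (remain): 0
Unchanged (remain): 2
Remaining = 0 + 2 = 2

2


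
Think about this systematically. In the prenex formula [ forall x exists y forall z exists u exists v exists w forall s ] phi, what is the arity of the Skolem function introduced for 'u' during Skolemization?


Quantifier prefix: forall x exists y forall z exists u exists v exists w forall s
'u' is existentially quantified at position 4.
Universal variables preceding it: x, z
Skolem function arity = 2

2


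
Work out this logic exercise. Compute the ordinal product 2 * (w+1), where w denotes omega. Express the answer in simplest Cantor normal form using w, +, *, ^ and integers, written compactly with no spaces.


Compute 2 * (w+1).
Ordinal * is associative and left-distributive over +, but NOT commutative; for finite n>1, n*w = w but w*n stays w*n.
By left-distributivity: 2 * (w+1) = 2*w + 2*1 = w + 2 = w+2.
Result = w+2

w+2


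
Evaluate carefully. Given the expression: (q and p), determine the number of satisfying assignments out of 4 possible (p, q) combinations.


Check all 4 assignments:
p=0, q=0: 0
p=0, q=1: 0
p=1, q=0: 0
p=1, q=1: 1
Count of True = 1

1


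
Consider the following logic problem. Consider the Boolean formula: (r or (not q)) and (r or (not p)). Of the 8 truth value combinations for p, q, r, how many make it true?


Evaluate all 8 assignments for p, q, r:
p=0, q=0, r=0: 1
p=0, q=0, r=1: 1
p=0, q=1, r=0: 0
p=0, q=1, r=1: 1
p=1, q=0, r=0: 0
p=1, q=0, r=1: 1
p=1, q=1, r=0: 0
p=1, q=1, r=1: 1
Satisfying count = 5

5


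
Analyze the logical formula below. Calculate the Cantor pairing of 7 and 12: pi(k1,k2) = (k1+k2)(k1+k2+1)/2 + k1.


k1 + k2 = 19
(k1+k2)(k1+k2+1)/2 = 19 * 20 / 2 = 190
pi = 190 + 7 = 197

197


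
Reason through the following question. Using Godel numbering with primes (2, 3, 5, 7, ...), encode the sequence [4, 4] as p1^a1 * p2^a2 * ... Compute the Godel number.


Encode each element as an exponent of the corresponding prime:
  2^4 = 16
  3^4 = 81
Product = 16 * 81 = 1296

1296


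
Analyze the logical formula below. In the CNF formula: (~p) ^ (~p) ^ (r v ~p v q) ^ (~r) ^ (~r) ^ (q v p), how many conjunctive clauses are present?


A CNF formula is a conjunction of clauses.
Clauses are separated by ^.
Counting the conjuncts: 6 clauses.

6


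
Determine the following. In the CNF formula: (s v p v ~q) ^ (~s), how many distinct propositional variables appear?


Identify each variable that appears in the formula.
Variables found: p, q, s
Count = 3

3


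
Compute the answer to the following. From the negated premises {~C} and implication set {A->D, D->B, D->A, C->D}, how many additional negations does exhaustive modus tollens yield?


Initial negated facts: {~C}
Apply modus tollens to closure:
  (no implication fires)
Final negated: {~C}
New negations: {(none)}
Count = 0

0


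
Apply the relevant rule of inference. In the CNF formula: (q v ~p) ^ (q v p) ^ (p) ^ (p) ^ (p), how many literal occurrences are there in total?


Counting literals in each clause:
Clause 1: 2 literal(s)
Clause 2: 2 literal(s)
Clause 3: 1 literal(s)
Clause 4: 1 literal(s)
Clause 5: 1 literal(s)
Total = 7

7


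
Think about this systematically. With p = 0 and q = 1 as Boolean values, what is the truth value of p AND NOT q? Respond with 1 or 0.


p = 0, q = 1
Operation: p AND NOT q
Evaluate: 0 AND NOT 1 = 0

0


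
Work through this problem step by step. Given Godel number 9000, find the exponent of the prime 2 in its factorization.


Factorize 9000 by dividing by 2 repeatedly.
Division steps: 2 divides 9000 exactly 3 time(s).
Exponent of 2 = 3

3


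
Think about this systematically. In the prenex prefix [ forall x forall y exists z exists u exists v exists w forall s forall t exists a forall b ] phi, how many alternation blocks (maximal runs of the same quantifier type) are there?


Quantifier-type sequence: A A E E E E A A E A  (A=forall, E=exists)
Group into maximal same-type runs:
  Ax2 | Ex4 | Ax2 | Ex1 | Ax1
Number of blocks = 5

5


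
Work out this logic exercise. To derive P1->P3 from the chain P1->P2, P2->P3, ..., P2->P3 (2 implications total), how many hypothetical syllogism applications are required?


With 2 implications in a chain connecting 3 propositions:
P1->P2, P2->P3, ..., P2->P3
Steps needed = (number of implications) - 1 = 2 - 1 = 1

1


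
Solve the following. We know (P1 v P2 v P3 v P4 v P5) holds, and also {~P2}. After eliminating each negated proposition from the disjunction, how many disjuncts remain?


Original disjuncts (5): P1, P2, P3, P4, P5
Negated (eliminate): ~P2
Remaining disjuncts: P1, P3, P4, P5
Count = 5 - 1 = 4

4


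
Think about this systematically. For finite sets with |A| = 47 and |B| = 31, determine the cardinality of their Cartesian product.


The Cartesian product A x B contains all ordered pairs (a, b).
|A x B| = |A| * |B| = 47 * 31 = 1457

1457


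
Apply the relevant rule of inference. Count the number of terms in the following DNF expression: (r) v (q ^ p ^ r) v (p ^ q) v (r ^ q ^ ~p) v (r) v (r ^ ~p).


A DNF formula is a disjunction of terms (conjunctions).
Terms are separated by v.
Counting the disjuncts: 6 terms.

6


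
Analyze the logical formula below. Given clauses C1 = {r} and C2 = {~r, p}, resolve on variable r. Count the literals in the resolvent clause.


Remove r from C1 and ~r from C2.
C1 remainder: {}
C2 remainder: {p}
Union (resolvent): {p}
Resolvent has 1 literal(s).

1


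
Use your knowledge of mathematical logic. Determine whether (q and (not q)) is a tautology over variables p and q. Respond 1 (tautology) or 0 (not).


Check all 4 assignments:
p=0, q=0: 0
p=0, q=1: 0
p=1, q=0: 0
p=1, q=1: 0
Satisfying count = 0/4.
Tautology iff count = 4: no.

0


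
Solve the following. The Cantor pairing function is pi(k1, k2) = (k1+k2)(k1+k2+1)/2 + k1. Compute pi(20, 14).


k1 + k2 = 34
(k1+k2)(k1+k2+1)/2 = 34 * 35 / 2 = 595
pi = 595 + 20 = 615

615


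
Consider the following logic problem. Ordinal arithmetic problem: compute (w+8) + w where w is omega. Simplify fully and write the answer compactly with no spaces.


Compute (w+8) + w.
Ordinal + is associative but NOT commutative; for finite n>0, n + w = w but w + n stays w+n.
(w+8) + w = w + (8+w) = w + w = w*2 (the finite tail 8 is absorbed by the right w).
Result = w*2

w*2


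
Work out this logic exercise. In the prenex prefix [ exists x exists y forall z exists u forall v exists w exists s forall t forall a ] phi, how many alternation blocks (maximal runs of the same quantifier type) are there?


Quantifier-type sequence: E E A E A E E A A  (A=forall, E=exists)
Group into maximal same-type runs:
  Ex2 | Ax1 | Ex1 | Ax1 | Ex2 | Ax2
Number of blocks = 6

6


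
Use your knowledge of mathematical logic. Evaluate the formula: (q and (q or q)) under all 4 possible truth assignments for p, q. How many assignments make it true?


Check all 4 assignments:
p=0, q=0: 0
p=0, q=1: 1
p=1, q=0: 0
p=1, q=1: 1
Count of True = 2

2


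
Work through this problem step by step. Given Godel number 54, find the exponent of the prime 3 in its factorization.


Factorize 54 by dividing by 3 repeatedly.
Division steps: 3 divides 54 exactly 3 time(s).
Exponent of 3 = 3

3


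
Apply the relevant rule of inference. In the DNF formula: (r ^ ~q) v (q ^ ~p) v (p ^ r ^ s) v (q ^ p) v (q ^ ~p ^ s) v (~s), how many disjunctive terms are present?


A DNF formula is a disjunction of terms (conjunctions).
Terms are separated by v.
Counting the disjuncts: 6 terms.

6


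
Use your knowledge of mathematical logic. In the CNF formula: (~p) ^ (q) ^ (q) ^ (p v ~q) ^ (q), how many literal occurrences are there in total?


Counting literals in each clause:
Clause 1: 1 literal(s)
Clause 2: 1 literal(s)
Clause 3: 1 literal(s)
Clause 4: 2 literal(s)
Clause 5: 1 literal(s)
Total = 6

6


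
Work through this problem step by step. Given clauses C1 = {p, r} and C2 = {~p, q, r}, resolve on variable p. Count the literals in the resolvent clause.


Remove p from C1 and ~p from C2.
C1 remainder: {r}
C2 remainder: {q, r}
Union (resolvent): {q, r}
Resolvent has 2 literal(s).

2


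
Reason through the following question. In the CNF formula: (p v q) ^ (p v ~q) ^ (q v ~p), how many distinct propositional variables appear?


Identify each variable that appears in the formula.
Variables found: p, q
Count = 2

2


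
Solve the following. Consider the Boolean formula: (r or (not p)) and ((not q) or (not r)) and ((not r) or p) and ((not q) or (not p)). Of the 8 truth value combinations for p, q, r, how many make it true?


Evaluate all 8 assignments for p, q, r:
p=0, q=0, r=0: 1
p=0, q=0, r=1: 0
p=0, q=1, r=0: 1
p=0, q=1, r=1: 0
p=1, q=0, r=0: 0
p=1, q=0, r=1: 1
p=1, q=1, r=0: 0
p=1, q=1, r=1: 0
Satisfying count = 3

3


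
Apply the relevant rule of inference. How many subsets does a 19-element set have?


The power set of a set with n elements has 2^n elements.
|P(S)| = 2^19 = 524288

524288


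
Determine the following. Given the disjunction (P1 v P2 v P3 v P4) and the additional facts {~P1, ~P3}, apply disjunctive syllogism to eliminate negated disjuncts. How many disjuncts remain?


Original disjuncts (4): P1, P2, P3, P4
Negated (eliminate): ~P1, ~P3
Remaining disjuncts: P2, P4
Count = 4 - 2 = 2

2


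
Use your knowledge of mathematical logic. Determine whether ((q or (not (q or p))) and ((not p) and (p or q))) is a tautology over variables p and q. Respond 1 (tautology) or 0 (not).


Check all 4 assignments:
p=0, q=0: 0
p=0, q=1: 1
p=1, q=0: 0
p=1, q=1: 0
Satisfying count = 1/4.
Tautology iff count = 4: no.

0


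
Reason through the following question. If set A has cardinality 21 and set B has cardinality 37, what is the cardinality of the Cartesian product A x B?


The Cartesian product A x B contains all ordered pairs (a, b).
|A x B| = |A| * |B| = 21 * 37 = 777

777


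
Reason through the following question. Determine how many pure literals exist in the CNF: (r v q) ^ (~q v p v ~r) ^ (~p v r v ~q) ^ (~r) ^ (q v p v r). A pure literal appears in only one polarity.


Check each variable for pure literal status:
p: mixed (not pure)
q: mixed (not pure)
r: mixed (not pure)
Pure literal count = 0

0


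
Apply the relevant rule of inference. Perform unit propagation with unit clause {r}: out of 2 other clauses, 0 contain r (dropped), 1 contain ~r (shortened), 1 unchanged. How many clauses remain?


Satisfied (removed): 0
Shortened (remain): 1
Unchanged (remain): 1
Remaining = 1 + 1 = 2

2


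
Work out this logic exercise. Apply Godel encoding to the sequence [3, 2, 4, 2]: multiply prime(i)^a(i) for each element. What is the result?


Encode each element as an exponent of the corresponding prime:
  2^3 = 8
  3^2 = 9
  5^4 = 625
  7^2 = 49
Product = 8 * 9 * 625 * 49 = 2205000

2205000


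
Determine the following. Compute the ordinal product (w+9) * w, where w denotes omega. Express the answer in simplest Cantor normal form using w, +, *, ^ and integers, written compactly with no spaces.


Compute (w+9) * w.
Ordinal * is associative and left-distributive over +, but NOT commutative; for finite n>1, n*w = w but w*n stays w*n.
(w+9) * w = sup{(w+9)*k : k<w} = sup{w*k+9} = w^2 (the +9 tail is absorbed in the limit).
Result = w^2

w^2


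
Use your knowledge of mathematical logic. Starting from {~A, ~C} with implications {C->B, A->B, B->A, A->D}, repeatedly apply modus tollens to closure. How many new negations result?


Initial negated facts: {~A, ~C}
Apply modus tollens to closure:
  ~A and B->A  =>  ~B
Final negated: {~A, ~B, ~C}
New negations: {~B}
Count = 1

1


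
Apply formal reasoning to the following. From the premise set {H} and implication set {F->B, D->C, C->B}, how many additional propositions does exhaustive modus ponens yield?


Initial facts: {H}
Apply modus ponens to closure:
  (no implication fires)
Final known: {H}
New propositions: {(none)}
Count = 0

0


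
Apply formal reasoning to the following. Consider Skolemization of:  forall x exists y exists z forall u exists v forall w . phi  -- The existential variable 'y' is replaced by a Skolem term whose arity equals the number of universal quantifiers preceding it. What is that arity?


Quantifier prefix: forall x exists y exists z forall u exists v forall w
'y' is existentially quantified at position 2.
Universal variables preceding it: x
Skolem function arity = 1

1


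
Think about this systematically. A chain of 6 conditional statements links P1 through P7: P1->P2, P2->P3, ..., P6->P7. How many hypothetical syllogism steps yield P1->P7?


With 6 implications in a chain connecting 7 propositions:
P1->P2, P2->P3, ..., P6->P7
Steps needed = (number of implications) - 1 = 6 - 1 = 5

5


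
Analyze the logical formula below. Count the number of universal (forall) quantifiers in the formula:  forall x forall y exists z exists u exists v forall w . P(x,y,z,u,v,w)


Quantifier prefix: forall x forall y exists z exists u exists v forall w
Mark each quantifier type:
  U U E E E U
Universal count = 3, Existential count = 3
Asked for universal (forall) quantifiers: 3

3


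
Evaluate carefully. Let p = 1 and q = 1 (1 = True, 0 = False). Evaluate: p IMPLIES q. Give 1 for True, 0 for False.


p = 1, q = 1
Operation: p IMPLIES q
Evaluate: 1 IMPLIES 1 = 1

1


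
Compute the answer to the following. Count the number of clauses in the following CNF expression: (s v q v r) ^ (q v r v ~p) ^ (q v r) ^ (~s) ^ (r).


A CNF formula is a conjunction of clauses.
Clauses are separated by ^.
Counting the conjuncts: 5 clauses.

5


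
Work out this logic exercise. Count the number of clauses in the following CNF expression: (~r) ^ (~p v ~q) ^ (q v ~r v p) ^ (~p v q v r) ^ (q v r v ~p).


A CNF formula is a conjunction of clauses.
Clauses are separated by ^.
Counting the conjuncts: 5 clauses.

5


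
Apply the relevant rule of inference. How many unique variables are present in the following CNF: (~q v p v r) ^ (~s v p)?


Identify each variable that appears in the formula.
Variables found: p, q, r, s
Count = 4

4


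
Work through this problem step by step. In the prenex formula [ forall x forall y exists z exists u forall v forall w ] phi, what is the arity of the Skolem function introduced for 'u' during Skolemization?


Quantifier prefix: forall x forall y exists z exists u forall v forall w
'u' is existentially quantified at position 4.
Universal variables preceding it: x, y
Skolem function arity = 2

2


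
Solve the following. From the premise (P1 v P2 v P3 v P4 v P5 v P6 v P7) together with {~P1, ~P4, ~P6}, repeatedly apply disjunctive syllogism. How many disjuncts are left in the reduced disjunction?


Original disjuncts (7): P1, P2, P3, P4, P5, P6, P7
Negated (eliminate): ~P1, ~P4, ~P6
Remaining disjuncts: P2, P3, P5, P7
Count = 7 - 3 = 4

4


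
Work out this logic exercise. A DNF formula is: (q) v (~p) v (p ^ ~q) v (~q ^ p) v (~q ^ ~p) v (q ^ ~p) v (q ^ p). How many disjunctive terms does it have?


A DNF formula is a disjunction of terms (conjunctions).
Terms are separated by v.
Counting the disjuncts: 7 terms.

7


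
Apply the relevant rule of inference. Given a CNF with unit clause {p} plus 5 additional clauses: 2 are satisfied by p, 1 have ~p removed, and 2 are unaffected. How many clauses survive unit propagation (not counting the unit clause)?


Satisfied (removed): 2
Shortened (remain): 1
Unchanged (remain): 2
Remaining = 1 + 2 = 3

3


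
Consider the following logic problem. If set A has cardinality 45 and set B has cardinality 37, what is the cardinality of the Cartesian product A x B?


The Cartesian product A x B contains all ordered pairs (a, b).
|A x B| = |A| * |B| = 45 * 37 = 1665

1665


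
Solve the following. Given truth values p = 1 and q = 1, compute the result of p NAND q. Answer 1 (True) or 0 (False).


p = 1, q = 1
Operation: p NAND q
Evaluate: 1 NAND 1 = 0

0


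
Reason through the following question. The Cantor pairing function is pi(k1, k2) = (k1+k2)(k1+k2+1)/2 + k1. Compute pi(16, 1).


k1 + k2 = 17
(k1+k2)(k1+k2+1)/2 = 17 * 18 / 2 = 153
pi = 153 + 16 = 169

169


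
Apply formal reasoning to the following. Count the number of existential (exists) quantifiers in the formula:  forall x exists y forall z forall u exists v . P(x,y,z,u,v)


Quantifier prefix: forall x exists y forall z forall u exists v
Mark each quantifier type:
  U E U U E
Universal count = 3, Existential count = 2
Asked for existential (exists) quantifiers: 2

2


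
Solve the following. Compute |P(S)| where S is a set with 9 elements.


The power set of a set with n elements has 2^n elements.
|P(S)| = 2^9 = 512

512


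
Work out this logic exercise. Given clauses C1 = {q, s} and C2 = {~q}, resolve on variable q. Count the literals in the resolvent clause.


Remove q from C1 and ~q from C2.
C1 remainder: {s}
C2 remainder: {}
Union (resolvent): {s}
Resolvent has 1 literal(s).

1


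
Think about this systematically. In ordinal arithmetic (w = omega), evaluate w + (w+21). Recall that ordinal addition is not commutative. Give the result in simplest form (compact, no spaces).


Compute w + (w+21).
Ordinal + is associative but NOT commutative; for finite n>0, n + w = w but w + n stays w+n.
w + (w+21) = (w+w) + 21 = w*2+21.
Result = w*2+21

w*2+21


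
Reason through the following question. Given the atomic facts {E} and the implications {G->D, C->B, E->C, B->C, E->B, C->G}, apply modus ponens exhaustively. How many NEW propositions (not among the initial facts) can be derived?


Initial facts: {E}
Apply modus ponens to closure:
  E and E->C  =>  C
  E and E->B  =>  B
  C and C->G  =>  G
  G and G->D  =>  D
Final known: {B, C, D, E, G}
New propositions: {B, C, D, G}
Count = 4

4


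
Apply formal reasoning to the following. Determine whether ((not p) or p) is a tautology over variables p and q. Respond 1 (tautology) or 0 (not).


Check all 4 assignments:
p=0, q=0: 1
p=0, q=1: 1
p=1, q=0: 1
p=1, q=1: 1
Satisfying count = 4/4.
Tautology iff count = 4: yes.

1


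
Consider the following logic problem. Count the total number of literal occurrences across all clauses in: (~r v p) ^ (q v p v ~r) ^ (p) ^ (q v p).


Counting literals in each clause:
Clause 1: 2 literal(s)
Clause 2: 3 literal(s)
Clause 3: 1 literal(s)
Clause 4: 2 literal(s)
Total = 8

8


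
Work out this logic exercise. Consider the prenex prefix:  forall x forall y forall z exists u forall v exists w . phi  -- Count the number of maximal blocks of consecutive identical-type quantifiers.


Quantifier-type sequence: A A A E A E  (A=forall, E=exists)
Group into maximal same-type runs:
  Ax3 | Ex1 | Ax1 | Ex1
Number of blocks = 4

4


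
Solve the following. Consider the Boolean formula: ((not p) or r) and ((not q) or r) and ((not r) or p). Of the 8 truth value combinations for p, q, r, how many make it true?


Evaluate all 8 assignments for p, q, r:
p=0, q=0, r=0: 1
p=0, q=0, r=1: 0
p=0, q=1, r=0: 0
p=0, q=1, r=1: 0
p=1, q=0, r=0: 0
p=1, q=0, r=1: 1
p=1, q=1, r=0: 0
p=1, q=1, r=1: 1
Satisfying count = 3

3


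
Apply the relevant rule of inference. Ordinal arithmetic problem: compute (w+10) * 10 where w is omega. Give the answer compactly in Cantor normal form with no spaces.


Compute (w+10) * 10.
Ordinal * is associative and left-distributive over +, but NOT commutative; for finite n>1, n*w = w but w*n stays w*n.
(w+10) * 10 = (w+10) repeated 10 times. Each intermediate +10 is absorbed by the following w; only the last survives: w*10+10.
Result = w*10+10

w*10+10


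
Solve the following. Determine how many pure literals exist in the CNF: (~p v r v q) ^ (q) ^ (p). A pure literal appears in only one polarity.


Check each variable for pure literal status:
p: mixed (not pure)
q: pure positive
r: pure positive
Pure literal count = 2

2


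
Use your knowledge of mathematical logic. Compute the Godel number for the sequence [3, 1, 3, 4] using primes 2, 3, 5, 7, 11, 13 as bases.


Encode each element as an exponent of the corresponding prime:
  2^3 = 8
  3^1 = 3
  5^3 = 125
  7^4 = 2401
Product = 8 * 3 * 125 * 2401 = 7203000

7203000


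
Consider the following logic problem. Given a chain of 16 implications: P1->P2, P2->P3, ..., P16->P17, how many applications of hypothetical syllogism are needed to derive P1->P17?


With 16 implications in a chain connecting 17 propositions:
P1->P2, P2->P3, ..., P16->P17
Steps needed = (number of implications) - 1 = 16 - 1 = 15

15


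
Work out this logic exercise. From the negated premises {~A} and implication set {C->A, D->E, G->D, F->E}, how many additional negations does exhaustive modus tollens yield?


Initial negated facts: {~A}
Apply modus tollens to closure:
  ~A and C->A  =>  ~C
Final negated: {~A, ~C}
New negations: {~C}
Count = 1

1


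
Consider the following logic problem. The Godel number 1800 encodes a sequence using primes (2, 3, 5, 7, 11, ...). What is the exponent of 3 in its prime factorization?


Factorize 1800 by dividing by 3 repeatedly.
Division steps: 3 divides 1800 exactly 2 time(s).
Exponent of 3 = 2

2


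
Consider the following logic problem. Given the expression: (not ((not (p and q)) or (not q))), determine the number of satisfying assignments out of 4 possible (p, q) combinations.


Check all 4 assignments:
p=0, q=0: 0
p=0, q=1: 0
p=1, q=0: 0
p=1, q=1: 1
Count of True = 1

1


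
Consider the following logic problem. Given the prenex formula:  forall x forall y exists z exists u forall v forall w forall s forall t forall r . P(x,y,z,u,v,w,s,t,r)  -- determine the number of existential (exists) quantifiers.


Quantifier prefix: forall x forall y exists z exists u forall v forall w forall s forall t forall r
Mark each quantifier type:
  U U E E U U U U U
Universal count = 7, Existential count = 2
Asked for existential (exists) quantifiers: 2

2


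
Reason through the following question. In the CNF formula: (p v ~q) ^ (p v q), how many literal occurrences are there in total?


Counting literals in each clause:
Clause 1: 2 literal(s)
Clause 2: 2 literal(s)
Total = 4

4


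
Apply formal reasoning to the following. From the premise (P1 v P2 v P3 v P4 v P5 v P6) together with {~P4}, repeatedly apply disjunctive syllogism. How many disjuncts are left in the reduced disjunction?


Original disjuncts (6): P1, P2, P3, P4, P5, P6
Negated (eliminate): ~P4
Remaining disjuncts: P1, P2, P3, P5, P6
Count = 6 - 1 = 5

5
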